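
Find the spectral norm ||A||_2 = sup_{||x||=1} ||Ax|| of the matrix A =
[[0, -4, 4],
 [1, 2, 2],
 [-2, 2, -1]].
||A||_2 = sqrt((41 + sqrt(1105))/2) ≈ 6.0927 (= sqrt(largest eigenvalue of A^T A))

||A||_2 = sigma_max(A) = sqrt(lambda_max(A^T A)). Form the symmetric matrix M = A^T A =
[[5, -2, 4],
 [-2, 24, -14],
 [4, -14, 21]].
Its characteristic polynomial (trace, sum of principal 2x2 minors, determinant of M give the coefficients) is
  p(λ) = det(λ I - M) = λ^3 - 50λ^2 + 513λ - 1296.
By the rational root theorem any rational root is an integer divisor of 1296. Testing λ = 9: p(9) = 729 - 4050 + 4617 - 1296 = 0, so λ = 9 is a root. Dividing out (λ - 9) leaves p(λ) = (λ - 9)(λ^2 - 41λ + 144). For λ^2 - 41λ + 144 the discriminant is 1105. It is nonnegative but not a perfect square, so the roots are real and irrational: λ = (41 ± sqrt(1105))/2 ≈ 37.1208, 3.8792.
So the eigenvalues of A^T A are ≈ 3.8792, 9, 37.1208 (all ≥ 0, as they must be for A^T A). The largest is λ_max = (41 + sqrt(1105))/2 ≈ 37.1208, hence ||A||_2 = sqrt(λ_max) = sqrt((41 + sqrt(1105))/2) ≈ 6.0927.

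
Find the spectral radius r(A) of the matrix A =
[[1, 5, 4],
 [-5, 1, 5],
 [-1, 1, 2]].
r(A) ≈ 5.3098

The eigenvalues of A are the roots of its characteristic polynomial. With M = A (coefficients from the trace, the sum of principal 2x2 minors, and det A):
  p(λ) = det(λ I - M) = λ^3 - 4λ^2 + 29λ - 6.
No integer candidate from the rational root theorem (±divisors of 6) is a root, so the roots are irrational. The cubic discriminant is Δ = -74080 < 0, so there is one real root and a complex-conjugate pair. p(0) = -6 and p(1) = 20 have opposite signs, so a root lies in (0, 1); Newton's method refines it to λ ≈ 0.2128. Dividing out (λ - (0.2128)) leaves approximately λ^2 - 3.7872λ + 28.194. For λ^2 - 3.7872λ + 28.194 the discriminant is -98.4334. It is negative, so the remaining roots are the complex-conjugate pair λ ≈ 1.8936 ± 4.9607i. Their product equals the constant term, so |λ|^2 ≈ 28.194 and |λ| ≈ 5.3098.
Thus the eigenvalues (to 4 decimals) are 0.2128 (modulus 0.2128); 1.8936 ± 4.9607i (modulus 5.3098). The spectral radius is the largest modulus: r(A) ≈ 5.3098. (Cross-check: r(A) ≤ ||A||_2 ≈ 8.5421; equality holds whenever A is normal, though it can also hold for some non-normal A.)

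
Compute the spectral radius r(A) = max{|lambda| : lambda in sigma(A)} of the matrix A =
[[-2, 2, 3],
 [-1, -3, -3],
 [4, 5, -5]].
r(A) ≈ 6.0411

The eigenvalues of A are the roots of its characteristic polynomial. With M = A (coefficients from the trace, the sum of principal 2x2 minors, and det A):
  p(λ) = det(λ I - M) = λ^3 + 10λ^2 + 36λ + 73.
No integer candidate from the rational root theorem (±divisors of 73) is a root, so the roots are irrational. The cubic discriminant is Δ = -19867 < 0, so there is one real root and a complex-conjugate pair. p(-7) = -32 and p(-6) = 1 have opposite signs, so a root lies in (-7, -6); Newton's method refines it to λ ≈ -6.0411. Dividing out (λ - (-6.0411)) leaves approximately λ^2 + 3.9589λ + 12.0839. For λ^2 + 3.9589λ + 12.0839 the discriminant is -32.6627. It is negative, so the remaining roots are the complex-conjugate pair λ ≈ -1.9794 ± 2.8576i. Their product equals the constant term, so |λ|^2 ≈ 12.0839 and |λ| ≈ 3.4762.
Thus the eigenvalues (to 4 decimals) are -6.0411 (modulus 6.0411); -1.9794 ± 2.8576i (modulus 3.4762). The spectral radius is the largest modulus: r(A) ≈ 6.0411. (Cross-check: r(A) ≤ ||A||_2 ≈ 8.3215; equality holds whenever A is normal, though it can also hold for some non-normal A.)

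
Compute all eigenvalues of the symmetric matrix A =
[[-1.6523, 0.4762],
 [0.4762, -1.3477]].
sigma(A) ≈ {-2, -1}

A is real symmetric, so its spectrum consists of real eigenvalues. Expanding the characteristic polynomial of the displayed matrix gives
  det(λ I - A) = p(λ) = λ^2 + (3)λ + (2).
Solving p(λ) = 0 yields eigenvalues ≈ -2, -1. (A is shown rounded to 4 decimals, so these recover the underlying integer eigenvalues to within that precision.)
Verification: the trace of A = -3 equals the sum of eigenvalues -3, and det(A) ≈ 2.0000 matches the eigenvalue product 2.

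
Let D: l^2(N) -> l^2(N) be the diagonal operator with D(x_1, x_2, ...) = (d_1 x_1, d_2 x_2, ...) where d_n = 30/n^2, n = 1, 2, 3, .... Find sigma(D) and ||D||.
sigma(D) = {30/n^2 : n ≥ 1} ∪ {0}; ||D|| = 30

A bounded diagonal operator on l^2 with diagonal entries d_n has spectrum equal to the closure of {d_n : n ≥ 1}: every d_n is an eigenvalue (with eigenvector e_n), so {d_n} ⊂ sigma(D); the spectrum is closed, so its closure is too; and for lambda not in the closure, (D - lambda I) has bounded inverse (the diagonal entries 1/(d_n - lambda) are bounded). For our sequence d_n = 30/n^2, n = 1, 2, 3, ...:
  - {d_n} = {30/n^2 : n ≥ 1}; the only limit point is 0
  - closure = {30/n^2 : n ≥ 1} ∪ {0}
For the norm: a diagonal operator has ||D|| = sup_n |d_n|. Here d_n = 30/n^2 is positive and decreasing, so sup_n |d_n| = d_1 = 30. So ||D|| = 30.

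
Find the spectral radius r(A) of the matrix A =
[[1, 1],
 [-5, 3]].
r(A) = sqrt(8) ≈ 2.8284

The eigenvalues of A are the roots of its characteristic polynomial. With M = A (coefficients from the trace and determinant):
  p(λ) = det(λ I - M) = λ^2 - 4λ + 8.
For λ^2 - 4λ + 8 the discriminant is -16. It is negative, so the roots are the complex-conjugate pair λ = 2 ± (sqrt(16)/2) i ≈ 2 ± 2i. For a conjugate pair the product of the roots equals the constant term, so |λ|^2 = 8 and |λ| = sqrt(8) ≈ 2.8284.
Thus the eigenvalues (to 4 decimals) are 2 ± 2i (modulus 2.8284). The spectral radius is the largest modulus: r(A) = sqrt(8) ≈ 2.8284. (Cross-check: r(A) ≤ ||A||_2 ≈ 5.8416; equality holds whenever A is normal, though it can also hold for some non-normal A.)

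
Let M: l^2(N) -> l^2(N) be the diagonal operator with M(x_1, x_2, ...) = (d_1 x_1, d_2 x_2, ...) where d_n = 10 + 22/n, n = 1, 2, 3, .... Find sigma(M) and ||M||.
sigma(M) = {10 + 22/n : n ≥ 1} ∪ {10}; ||M|| = 32

A bounded diagonal operator on l^2 with diagonal entries d_n has spectrum equal to the closure of {d_n : n ≥ 1}: every d_n is an eigenvalue (with eigenvector e_n), so {d_n} ⊂ sigma(M); the spectrum is closed, so its closure is too; and for lambda not in the closure, (M - lambda I) has bounded inverse (the diagonal entries 1/(d_n - lambda) are bounded). For our sequence d_n = 10 + 22/n, n = 1, 2, 3, ...:
  - {d_n} = {10 + 22/n : n ≥ 1}; the only limit point is 10
  - closure = {10 + 22/n : n ≥ 1} ∪ {10}
For the norm: a diagonal operator has ||M|| = sup_n |d_n|. Here d_n = 10 + 22/n is positive and decreasing, so sup_n |d_n| = d_1 = 10 + 22 = 32. So ||M|| = 32.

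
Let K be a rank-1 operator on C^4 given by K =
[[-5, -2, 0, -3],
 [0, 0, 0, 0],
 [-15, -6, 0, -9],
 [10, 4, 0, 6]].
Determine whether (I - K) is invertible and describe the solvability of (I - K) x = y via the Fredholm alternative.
(I - K) is singular (det(I - K) = 0, i.e. 1 ∈ sigma(K)). (I - K) x = y is solvable iff y ⊥ ker((I - K)^*) = span{(-5, -2, 0, -3)}, i.e. iff -5y_1 - 2y_2 - 3y_4 = 0. When solvable, the solutions are x = y + c·(1, 0, 3, -2), c arbitrary (ker(I - K) = span{(1, 0, 3, -2)}, dimension 1).

K has rank 1, so it is an outer product K = u v^T: every row of K is a multiple of one row vector. Reading off the entries, u = (1, 0, 3, -2) and v = (-5, -2, 0, -3) (row i of K equals u_i·v^T). A rank-one matrix u v^T satisfies K u = u (v·u) and kills the (3)-dimensional subspace v^⊥, so its characteristic polynomial is lambda^3 (lambda - v·u) with v·u = tr K = 1. Hence the eigenvalues of I - K are 1 (multiplicity 3) and 1 - (1) = 0, so det(I - K) = 0. (Direct check: I - K =
[[6, 2, 0, 3],
 [0, 1, 0, 0],
 [15, 6, 1, 9],
 [-10, -4, 0, -5]]
has determinant 0.) So 1 is an eigenvalue of K and (I - K) is not invertible. The finite-dimensional Fredholm alternative says: either (I - K) is invertible, or ker(I - K) ≠ {0} and then range(I - K) = ker((I - K)^*)^⊥, with dim ker(I - K) = dim ker((I - K)^*). We are in the second case, so we need both kernels. Kernel of I - K: (I - K) u = u - u (v·u) = u - u = 0, so ker(I - K) = span{u} = span{(1, 0, 3, -2)} (it is exactly 1-dimensional because rank(I - K) = 3). Kernel of the adjoint: K is real, so (I - K)^* = I - K^T = I - v u^T, and (I - v u^T) v = v - v (u·v) = 0; hence ker((I - K)^*) = span{v} = span{(-5, -2, 0, -3)}. Therefore (I - K) x = y is solvable iff <y, v> = 0, i.e. iff -5y_1 - 2y_2 - 3y_4 = 0. When this holds, K y = u (v·y) = 0, so (I - K) y = y and x = y is a particular solution; the full solution set is the line x = y + c·u = y + c·(1, 0, 3, -2), c ∈ C.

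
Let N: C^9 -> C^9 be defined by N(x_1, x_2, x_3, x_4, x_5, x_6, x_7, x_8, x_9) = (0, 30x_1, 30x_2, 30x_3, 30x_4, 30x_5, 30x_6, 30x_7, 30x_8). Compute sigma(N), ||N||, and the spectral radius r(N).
sigma(N) = {0}; ||N|| = 30; r(N) = 0. (N is nilpotent with N^9 = 0.)

On C^9, N is a strictly lower-triangular matrix with 30 on the subdiagonal and zeros elsewhere, so its characteristic polynomial is lambda^9 and every eigenvalue is 0: sigma(N) = {0}. For the operator norm, N e_i = 30e_{i+1} for i = 1, ..., 8 and N e_9 = 0, so the singular values of N are 30 (with multiplicity 8) and 0; hence ||N|| = 30. The spectral radius r(N) = max|lambda| = 0. Note ||N|| > r(N) — characteristic of non-normal nilpotent operators. Indeed N^9 = 0.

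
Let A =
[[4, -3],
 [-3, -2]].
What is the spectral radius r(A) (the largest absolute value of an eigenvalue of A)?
r(A) = (2 + sqrt(72))/2 ≈ 5.2426

The eigenvalues of A are the roots of its characteristic polynomial. With M = A (coefficients from the trace and determinant):
  p(λ) = det(λ I - M) = λ^2 - 2λ - 17.
For λ^2 - 2λ - 17 the discriminant is 72. It is nonnegative but not a perfect square, so the roots are real and irrational: λ = (2 ± sqrt(72))/2 ≈ 5.2426, -3.2426.
Thus the eigenvalues (to 4 decimals) are 5.2426 (modulus 5.2426); -3.2426 (modulus 3.2426). The spectral radius is the largest modulus: r(A) = (2 + sqrt(72))/2 ≈ 5.2426. (Cross-check: r(A) ≤ ||A||_2 ≈ 5.2426; equality holds whenever A is normal, though it can also hold for some non-normal A.)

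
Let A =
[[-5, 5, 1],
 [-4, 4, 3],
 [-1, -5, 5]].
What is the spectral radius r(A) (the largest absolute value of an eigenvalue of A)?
r(A) ≈ 5.183

The eigenvalues of A are the roots of its characteristic polynomial. With M = A (coefficients from the trace, the sum of principal 2x2 minors, and det A):
  p(λ) = det(λ I - M) = λ^3 - 4λ^2 + 11λ + 66.
No integer candidate from the rational root theorem (±divisors of 66) is a root, so the roots are irrational. The cubic discriminant is Δ = -156376 < 0, so there is one real root and a complex-conjugate pair. p(-3) = -30 and p(-2) = 20 have opposite signs, so a root lies in (-3, -2); Newton's method refines it to λ ≈ -2.4569. Dividing out (λ - (-2.4569)) leaves approximately λ^2 - 6.4569λ + 26.8636. For λ^2 - 6.4569λ + 26.8636 the discriminant is -65.7633. It is negative, so the remaining roots are the complex-conjugate pair λ ≈ 3.2284 ± 4.0547i. Their product equals the constant term, so |λ|^2 ≈ 26.8636 and |λ| ≈ 5.183.
Thus the eigenvalues (to 4 decimals) are -2.4569 (modulus 2.4569); 3.2284 ± 4.0547i (modulus 5.183). The spectral radius is the largest modulus: r(A) ≈ 5.183. (Cross-check: r(A) ≤ ||A||_2 ≈ 9.6303; equality holds whenever A is normal, though it can also hold for some non-normal A.)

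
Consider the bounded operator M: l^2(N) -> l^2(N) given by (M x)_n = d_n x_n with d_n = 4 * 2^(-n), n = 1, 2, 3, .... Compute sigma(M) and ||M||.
sigma(M) = {4 * 2^(-n) : n ≥ 1} ∪ {0}; ||M|| = 2

A bounded diagonal operator on l^2 with diagonal entries d_n has spectrum equal to the closure of {d_n : n ≥ 1}: every d_n is an eigenvalue (with eigenvector e_n), so {d_n} ⊂ sigma(M); the spectrum is closed, so its closure is too; and for lambda not in the closure, (M - lambda I) has bounded inverse (the diagonal entries 1/(d_n - lambda) are bounded). For our sequence d_n = 4 * 2^(-n), n = 1, 2, 3, ...:
  - {d_n} = {4 * 2^(-n) : n ≥ 1}; the only limit point is 0
  - closure = {4 * 2^(-n) : n ≥ 1} ∪ {0}
For the norm: a diagonal operator has ||M|| = sup_n |d_n|. Here d_n = 4 * 2^(-n) is positive and decreasing, so sup_n |d_n| = d_1 = 4/2 = 2. So ||M|| = 2.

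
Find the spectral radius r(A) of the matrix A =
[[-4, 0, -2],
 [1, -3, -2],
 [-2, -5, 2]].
r(A) ≈ 4.5901

The eigenvalues of A are the roots of its characteristic polynomial. With M = A (coefficients from the trace, the sum of principal 2x2 minors, and det A):
  p(λ) = det(λ I - M) = λ^3 + 5λ^2 - 16λ - 86.
No integer candidate from the rational root theorem (±divisors of 86) is a root, so the roots are irrational. The cubic discriminant is Δ = -10068 < 0, so there is one real root and a complex-conjugate pair. p(4) = -6 and p(5) = 84 have opposite signs, so a root lies in (4, 5); Newton's method refines it to λ ≈ 4.0817. Dividing out (λ - (4.0817)) leaves approximately λ^2 + 9.0817λ + 21.0694. For λ^2 + 9.0817λ + 21.0694 the discriminant is -1.7995. It is negative, so the remaining roots are the complex-conjugate pair λ ≈ -4.5409 ± 0.6707i. Their product equals the constant term, so |λ|^2 ≈ 21.0694 and |λ| ≈ 4.5901.
Thus the eigenvalues (to 4 decimals) are 4.0817 (modulus 4.0817); -4.5409 ± 0.6707i (modulus 4.5901). The spectral radius is the largest modulus: r(A) ≈ 4.5901. (Cross-check: r(A) ≤ ||A||_2 ≈ 6.1143; equality holds whenever A is normal, though it can also hold for some non-normal A.)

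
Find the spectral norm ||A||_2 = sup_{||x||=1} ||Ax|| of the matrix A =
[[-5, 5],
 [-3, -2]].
||A||_2 = sqrt((63 + sqrt(1469))/2) ≈ 7.1178 (= sqrt(largest eigenvalue of A^T A))

||A||_2 = sigma_max(A) = sqrt(lambda_max(A^T A)). Form the symmetric matrix M = A^T A =
[[34, -19],
 [-19, 29]].
Its characteristic polynomial (trace, determinant of M give the coefficients) is
  p(λ) = det(λ I - M) = λ^2 - 63λ + 625.
For λ^2 - 63λ + 625 the discriminant is 1469. It is nonnegative but not a perfect square, so the roots are real and irrational: λ = (63 ± sqrt(1469))/2 ≈ 50.6638, 12.3362.
So the eigenvalues of A^T A are ≈ 12.3362, 50.6638 (all ≥ 0, as they must be for A^T A). The largest is λ_max = (63 + sqrt(1469))/2 ≈ 50.6638, hence ||A||_2 = sqrt(λ_max) = sqrt((63 + sqrt(1469))/2) ≈ 7.1178.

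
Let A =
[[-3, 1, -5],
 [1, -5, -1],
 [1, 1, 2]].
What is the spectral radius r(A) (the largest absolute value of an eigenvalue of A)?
r(A) ≈ 5.4692

The eigenvalues of A are the roots of its characteristic polynomial. With M = A (coefficients from the trace, the sum of principal 2x2 minors, and det A):
  p(λ) = det(λ I - M) = λ^3 + 6λ^2 + 4λ + 6.
No integer candidate from the rational root theorem (±divisors of 6) is a root, so the roots are irrational. The cubic discriminant is Δ = -3244 < 0, so there is one real root and a complex-conjugate pair. p(-6) = -18 and p(-5) = 11 have opposite signs, so a root lies in (-6, -5); Newton's method refines it to λ ≈ -5.4692. Dividing out (λ - (-5.4692)) leaves approximately λ^2 + 0.5308λ + 1.097. For λ^2 + 0.5308λ + 1.097 the discriminant is -4.1065. It is negative, so the remaining roots are the complex-conjugate pair λ ≈ -0.2654 ± 1.0132i. Their product equals the constant term, so |λ|^2 ≈ 1.097 and |λ| ≈ 1.0474.
Thus the eigenvalues (to 4 decimals) are -5.4692 (modulus 5.4692); -0.2654 ± 1.0132i (modulus 1.0474). The spectral radius is the largest modulus: r(A) ≈ 5.4692. (Cross-check: r(A) ≤ ||A||_2 ≈ 6.2751; equality holds whenever A is normal, though it can also hold for some non-normal A.)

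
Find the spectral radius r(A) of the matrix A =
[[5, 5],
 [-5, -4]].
r(A) = sqrt(5) ≈ 2.2361

The eigenvalues of A are the roots of its characteristic polynomial. With M = A (coefficients from the trace and determinant):
  p(λ) = det(λ I - M) = λ^2 - λ + 5.
For λ^2 - λ + 5 the discriminant is -19. It is negative, so the roots are the complex-conjugate pair λ = 1/2 ± (sqrt(19)/2) i ≈ 0.5 ± 2.1794i. For a conjugate pair the product of the roots equals the constant term, so |λ|^2 = 5 and |λ| = sqrt(5) ≈ 2.2361.
Thus the eigenvalues (to 4 decimals) are 0.5 ± 2.1794i (modulus 2.2361). The spectral radius is the largest modulus: r(A) = sqrt(5) ≈ 2.2361. (Cross-check: r(A) ≤ ||A||_2 ≈ 9.5249; equality holds whenever A is normal, though it can also hold for some non-normal A.)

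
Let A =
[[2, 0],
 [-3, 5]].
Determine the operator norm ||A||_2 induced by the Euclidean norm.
||A||_2 = sqrt((38 + sqrt(1044))/2) ≈ 5.9292 (= sqrt(largest eigenvalue of A^T A))

||A||_2 = sigma_max(A) = sqrt(lambda_max(A^T A)). Form the symmetric matrix M = A^T A =
[[13, -15],
 [-15, 25]].
Its characteristic polynomial (trace, determinant of M give the coefficients) is
  p(λ) = det(λ I - M) = λ^2 - 38λ + 100.
For λ^2 - 38λ + 100 the discriminant is 1044. It is nonnegative but not a perfect square, so the roots are real and irrational: λ = (38 ± sqrt(1044))/2 ≈ 35.1555, 2.8445.
So the eigenvalues of A^T A are ≈ 2.8445, 35.1555 (all ≥ 0, as they must be for A^T A). The largest is λ_max = (38 + sqrt(1044))/2 ≈ 35.1555, hence ||A||_2 = sqrt(λ_max) = sqrt((38 + sqrt(1044))/2) ≈ 5.9292.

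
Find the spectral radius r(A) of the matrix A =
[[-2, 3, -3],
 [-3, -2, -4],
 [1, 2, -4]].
r(A) ≈ 5.0877

The eigenvalues of A are the roots of its characteristic polynomial. With M = A (coefficients from the trace, the sum of principal 2x2 minors, and det A):
  p(λ) = det(λ I - M) = λ^3 + 8λ^2 + 40λ + 68.
No integer candidate from the rational root theorem (±divisors of 68) is a root, so the roots are irrational. The cubic discriminant is Δ = -26032 < 0, so there is one real root and a complex-conjugate pair. p(-3) = -7 and p(-2) = 12 have opposite signs, so a root lies in (-3, -2); Newton's method refines it to λ ≈ -2.627. Dividing out (λ - (-2.627)) leaves approximately λ^2 + 5.373λ + 25.8852. For λ^2 + 5.373λ + 25.8852 the discriminant is -74.6714. It is negative, so the remaining roots are the complex-conjugate pair λ ≈ -2.6865 ± 4.3206i. Their product equals the constant term, so |λ|^2 ≈ 25.8852 and |λ| ≈ 5.0877.
Thus the eigenvalues (to 4 decimals) are -2.627 (modulus 2.627); -2.6865 ± 4.3206i (modulus 5.0877). The spectral radius is the largest modulus: r(A) ≈ 5.0877. (Cross-check: r(A) ≤ ||A||_2 ≈ 6.9829; equality holds whenever A is normal, though it can also hold for some non-normal A.)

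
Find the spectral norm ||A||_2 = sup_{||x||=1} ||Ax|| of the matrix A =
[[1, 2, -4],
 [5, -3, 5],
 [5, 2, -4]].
||A||_2 ≈ 8.6095 (= sqrt(largest eigenvalue of A^T A))

||A||_2 = sigma_max(A) = sqrt(lambda_max(A^T A)). Form the symmetric matrix M = A^T A =
[[51, -3, 1],
 [-3, 17, -31],
 [1, -31, 57]].
Its characteristic polynomial (trace, sum of principal 2x2 minors, determinant of M give the coefficients) is
  p(λ) = det(λ I - M) = λ^3 - 125λ^2 + 3772λ - 64.
No integer candidate from the rational root theorem (±divisors of 64) is a root, so the roots are irrational. The cubic discriminant is Δ = 7683484816 > 0, so there are three distinct real roots. p(0) = -64 and p(1) = 3584 have opposite signs, so a root lies in (0, 1); Newton's method refines it to λ ≈ 0.017. p(50) = 1036 and p(51) = -166 have opposite signs, so a root lies in (50, 51); Newton's method refines it to λ ≈ 50.8592. p(74) = -212 and p(75) = 1586 have opposite signs, so a root lies in (74, 75); Newton's method refines it to λ ≈ 74.1238. Check (Vieta): the three roots sum to 125, matching tr M = 125.
So the eigenvalues of A^T A are ≈ 0.017, 50.8592, 74.1238 (all ≥ 0, as they must be for A^T A). The largest is λ_max ≈ 74.1238, hence ||A||_2 = sqrt(λ_max) ≈ 8.6095.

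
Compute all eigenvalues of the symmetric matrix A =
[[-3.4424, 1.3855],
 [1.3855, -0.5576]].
sigma(A) ≈ {-4, 0}

A is real symmetric, so its spectrum consists of real eigenvalues. Expanding the characteristic polynomial of the displayed matrix gives
  det(λ I - A) = p(λ) = λ^2 + (4)λ + (0).
Solving p(λ) = 0 yields eigenvalues ≈ -4, 0. (A is shown rounded to 4 decimals, so these recover the underlying integer eigenvalues to within that precision.)
Verification: the trace of A = -4 equals the sum of eigenvalues -4, and det(A) ≈ -0.0001 matches the eigenvalue product 0.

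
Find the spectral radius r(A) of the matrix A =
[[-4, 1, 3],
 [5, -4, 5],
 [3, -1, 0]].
r(A) = (9 + sqrt(17))/2 ≈ 6.5616

The eigenvalues of A are the roots of its characteristic polynomial. With M = A (coefficients from the trace, the sum of principal 2x2 minors, and det A):
  p(λ) = det(λ I - M) = λ^3 + 8λ^2 + 7λ - 16.
By the rational root theorem any rational root is an integer divisor of 16. Testing λ = 1: p(1) = 1 + 8 + 7 - 16 = 0, so λ = 1 is a root. Dividing out (λ - 1) leaves p(λ) = (λ - 1)(λ^2 + 9λ + 16). For λ^2 + 9λ + 16 the discriminant is 17. It is nonnegative but not a perfect square, so the roots are real and irrational: λ = (-9 ± sqrt(17))/2 ≈ -2.4384, -6.5616.
Thus the eigenvalues (to 4 decimals) are -2.4384 (modulus 2.4384); -6.5616 (modulus 6.5616); 1 (modulus 1). The spectral radius is the largest modulus: r(A) = (9 + sqrt(17))/2 ≈ 6.5616. (Cross-check: r(A) ≤ ||A||_2 ≈ 8.6643; equality holds whenever A is normal, though it can also hold for some non-normal A.)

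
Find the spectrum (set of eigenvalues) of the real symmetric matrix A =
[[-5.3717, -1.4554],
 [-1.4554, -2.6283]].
sigma(A) ≈ {-6, -2}

A is real symmetric, so its spectrum consists of real eigenvalues. Expanding the characteristic polynomial of the displayed matrix gives
  det(λ I - A) = p(λ) = λ^2 + (8)λ + (12).
Solving p(λ) = 0 yields eigenvalues ≈ -6, -2. (A is shown rounded to 4 decimals, so these recover the underlying integer eigenvalues to within that precision.)
Verification: the trace of A = -8 equals the sum of eigenvalues -8, and det(A) ≈ 12.0002 matches the eigenvalue product 12.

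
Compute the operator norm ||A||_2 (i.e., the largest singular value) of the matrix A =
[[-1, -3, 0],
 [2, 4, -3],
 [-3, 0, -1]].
||A||_2 ≈ 6.0851 (= sqrt(largest eigenvalue of A^T A))

||A||_2 = sigma_max(A) = sqrt(lambda_max(A^T A)). Form the symmetric matrix M = A^T A =
[[14, 11, -3],
 [11, 25, -12],
 [-3, -12, 10]].
Its characteristic polynomial (trace, sum of principal 2x2 minors, determinant of M give the coefficients) is
  p(λ) = det(λ I - M) = λ^3 - 49λ^2 + 466λ - 841.
No integer candidate from the rational root theorem (±divisors of 841) is a root, so the roots are irrational. The cubic discriminant is Δ = 47406041 > 0, so there are three distinct real roots. p(2) = -97 and p(3) = 143 have opposite signs, so a root lies in (2, 3); Newton's method refines it to λ ≈ 2.364. p(9) = 113 and p(10) = -81 have opposite signs, so a root lies in (9, 10); Newton's method refines it to λ ≈ 9.6075. p(37) = -27 and p(38) = 983 have opposite signs, so a root lies in (37, 38); Newton's method refines it to λ ≈ 37.0285. Check (Vieta): the three roots sum to 49, matching tr M = 49.
So the eigenvalues of A^T A are ≈ 2.364, 9.6075, 37.0285 (all ≥ 0, as they must be for A^T A). The largest is λ_max ≈ 37.0285, hence ||A||_2 = sqrt(λ_max) ≈ 6.0851.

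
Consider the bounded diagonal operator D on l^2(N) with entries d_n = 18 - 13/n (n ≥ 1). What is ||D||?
||D|| = 18

For a diagonal operator on l^2 with entries d_n, ||D|| = sup_n |d_n|. Here d_1 = 5, d_2 = 23/2, ..., and d_n = 18 - 13/n increases monotonically toward 18. All terms lie in [5, 18), so |d_n| = d_n and the supremum is the limit 18, which is not attained by any individual d_n. Hence ||D|| = 18.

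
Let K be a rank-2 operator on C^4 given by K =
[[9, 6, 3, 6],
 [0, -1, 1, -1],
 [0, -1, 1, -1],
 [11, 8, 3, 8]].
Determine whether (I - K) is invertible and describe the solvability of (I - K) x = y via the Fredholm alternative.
(I - K) is invertible (det(I - K) = 1 ≠ 0), so for every y in C^4 the equation (I - K) x = y has a unique solution.

K has rank 2 and factors as K = U V^T = u1 v1^T + u2 v2^T with u1 = (0, -3, -3, 2), v1 = (1, 1, 0, 1), u2 = (3, 1, 1, 3), v2 = (3, 2, 1, 2) (multiplying out reproduces the displayed K). The nonzero eigenvalues of U V^T coincide with those of the 2 x 2 matrix G = V^T U = [[v1·u1, v1·u2], [v2·u1, v2·u2]] = [[-1, 7], [-5, 18]], and by the Sylvester determinant identity det(I_4 - U V^T) = det(I_2 - V^T U) = det([[2, -7], [5, -17]]) = (2)(-17) - (-7)(5) = 1. (Direct check: I - K =
[[-8, -6, -3, -6],
 [0, 2, -1, 1],
 [0, 1, 0, 1],
 [-11, -8, -3, -7]]
has determinant 1.) The finite-dimensional Fredholm alternative says: either (I - K) is invertible, or ker(I - K) ≠ {0} and then range(I - K) = ker((I - K)^*)^⊥, with dim ker(I - K) = dim ker((I - K)^*). Since det(I - K) ≠ 0, 1 is not an eigenvalue of K and ker(I - K) = {0}, so we are in the first case: for every y there is a unique x = (I - K)^(-1) y. (Explicitly, by the Woodbury identity, (I - U V^T)^(-1) = I + U (I_2 - G)^(-1) V^T.)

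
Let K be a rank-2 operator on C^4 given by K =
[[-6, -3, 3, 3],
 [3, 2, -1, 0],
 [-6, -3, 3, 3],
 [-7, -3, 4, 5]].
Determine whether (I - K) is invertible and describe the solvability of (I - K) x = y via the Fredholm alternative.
(I - K) is invertible (det(I - K) = 1 ≠ 0), so for every y in C^4 the equation (I - K) x = y has a unique solution.

K has rank 2 and factors as K = U V^T = u1 v1^T + u2 v2^T with u1 = (3, -3, 3, 2), v1 = (-2, -1, 1, 1), u2 = (0, -1, 0, -1), v2 = (3, 1, -2, -3) (multiplying out reproduces the displayed K). The nonzero eigenvalues of U V^T coincide with those of the 2 x 2 matrix G = V^T U = [[v1·u1, v1·u2], [v2·u1, v2·u2]] = [[2, 0], [-6, 2]], and by the Sylvester determinant identity det(I_4 - U V^T) = det(I_2 - V^T U) = det([[-1, 0], [6, -1]]) = (-1)(-1) - (0)(6) = 1. (Direct check: I - K =
[[7, 3, -3, -3],
 [-3, -1, 1, 0],
 [6, 3, -2, -3],
 [7, 3, -4, -4]]
has determinant 1.) The finite-dimensional Fredholm alternative says: either (I - K) is invertible, or ker(I - K) ≠ {0} and then range(I - K) = ker((I - K)^*)^⊥, with dim ker(I - K) = dim ker((I - K)^*). Since det(I - K) ≠ 0, 1 is not an eigenvalue of K and ker(I - K) = {0}, so we are in the first case: for every y there is a unique x = (I - K)^(-1) y. (Explicitly, by the Woodbury identity, (I - U V^T)^(-1) = I + U (I_2 - G)^(-1) V^T.)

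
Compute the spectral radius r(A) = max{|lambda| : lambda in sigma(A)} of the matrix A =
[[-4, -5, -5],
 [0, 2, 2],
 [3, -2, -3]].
r(A) ≈ 4.3875

The eigenvalues of A are the roots of its characteristic polynomial. With M = A (coefficients from the trace, the sum of principal 2x2 minors, and det A):
  p(λ) = det(λ I - M) = λ^3 + 5λ^2 + 17λ - 8.
No integer candidate from the rational root theorem (±divisors of 8) is a root, so the roots are irrational. The cubic discriminant is Δ = -22395 < 0, so there is one real root and a complex-conjugate pair. p(0) = -8 and p(1) = 15 have opposite signs, so a root lies in (0, 1); Newton's method refines it to λ ≈ 0.4156. Dividing out (λ - (0.4156)) leaves approximately λ^2 + 5.4156λ + 19.2506. For λ^2 + 5.4156λ + 19.2506 the discriminant is -47.6738. It is negative, so the remaining roots are the complex-conjugate pair λ ≈ -2.7078 ± 3.4523i. Their product equals the constant term, so |λ|^2 ≈ 19.2506 and |λ| ≈ 4.3875.
Thus the eigenvalues (to 4 decimals) are 0.4156 (modulus 0.4156); -2.7078 ± 3.4523i (modulus 4.3875). The spectral radius is the largest modulus: r(A) ≈ 4.3875. (Cross-check: r(A) ≤ ||A||_2 ≈ 8.752; equality holds whenever A is normal, though it can also hold for some non-normal A.)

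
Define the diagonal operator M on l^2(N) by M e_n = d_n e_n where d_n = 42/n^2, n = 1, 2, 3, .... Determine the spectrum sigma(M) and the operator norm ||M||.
sigma(M) = {42/n^2 : n ≥ 1} ∪ {0}; ||M|| = 42

A bounded diagonal operator on l^2 with diagonal entries d_n has spectrum equal to the closure of {d_n : n ≥ 1}: every d_n is an eigenvalue (with eigenvector e_n), so {d_n} ⊂ sigma(M); the spectrum is closed, so its closure is too; and for lambda not in the closure, (M - lambda I) has bounded inverse (the diagonal entries 1/(d_n - lambda) are bounded). For our sequence d_n = 42/n^2, n = 1, 2, 3, ...:
  - {d_n} = {42/n^2 : n ≥ 1}; the only limit point is 0
  - closure = {42/n^2 : n ≥ 1} ∪ {0}
For the norm: a diagonal operator has ||M|| = sup_n |d_n|. Here d_n = 42/n^2 is positive and decreasing, so sup_n |d_n| = d_1 = 42. So ||M|| = 42.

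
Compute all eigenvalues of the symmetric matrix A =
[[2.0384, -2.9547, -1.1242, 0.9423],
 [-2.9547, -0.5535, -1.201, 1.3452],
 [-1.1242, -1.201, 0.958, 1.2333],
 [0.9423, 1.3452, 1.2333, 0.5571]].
sigma(A) ≈ {-4, 1, 2, 4}

A is real symmetric, so its spectrum consists of real eigenvalues. Expanding the characteristic polynomial of the displayed matrix gives
  det(λ I - A) = p(λ) = λ^4 + (-3)λ^3 + (-14)λ^2 + (48)λ + (-32).
Solving p(λ) = 0 yields eigenvalues ≈ -4, 1, 2, 4. (A is shown rounded to 4 decimals, so these recover the underlying integer eigenvalues to within that precision.)
Verification: the trace of A = 3 equals the sum of eigenvalues 3, and det(A) ≈ -31.9999 matches the eigenvalue product -32.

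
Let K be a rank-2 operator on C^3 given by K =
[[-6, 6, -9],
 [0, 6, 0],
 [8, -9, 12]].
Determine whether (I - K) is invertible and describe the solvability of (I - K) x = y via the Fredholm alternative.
(I - K) is invertible (det(I - K) = 25 ≠ 0), so for every y in C^3 the equation (I - K) x = y has a unique solution.

K has rank 2 and factors as K = U V^T = u1 v1^T + u2 v2^T with u1 = (-2, -2, 3), v1 = (2, -3, 3), u2 = (1, -2, -1), v2 = (-2, 0, -3) (multiplying out reproduces the displayed K). The nonzero eigenvalues of U V^T coincide with those of the 2 x 2 matrix G = V^T U = [[v1·u1, v1·u2], [v2·u1, v2·u2]] = [[11, 5], [-5, 1]], and by the Sylvester determinant identity det(I_3 - U V^T) = det(I_2 - V^T U) = det([[-10, -5], [5, 0]]) = (-10)(0) - (-5)(5) = 25. (Direct check: I - K =
[[7, -6, 9],
 [0, -5, 0],
 [-8, 9, -11]]
has determinant 25.) The finite-dimensional Fredholm alternative says: either (I - K) is invertible, or ker(I - K) ≠ {0} and then range(I - K) = ker((I - K)^*)^⊥, with dim ker(I - K) = dim ker((I - K)^*). Since det(I - K) ≠ 0, 1 is not an eigenvalue of K and ker(I - K) = {0}, so we are in the first case: for every y there is a unique x = (I - K)^(-1) y. (Explicitly, by the Woodbury identity, (I - U V^T)^(-1) = I + U (I_2 - G)^(-1) V^T.)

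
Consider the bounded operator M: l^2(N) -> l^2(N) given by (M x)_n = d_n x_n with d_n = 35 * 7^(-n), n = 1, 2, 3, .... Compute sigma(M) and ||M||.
sigma(M) = {35 * 7^(-n) : n ≥ 1} ∪ {0}; ||M|| = 5

A bounded diagonal operator on l^2 with diagonal entries d_n has spectrum equal to the closure of {d_n : n ≥ 1}: every d_n is an eigenvalue (with eigenvector e_n), so {d_n} ⊂ sigma(M); the spectrum is closed, so its closure is too; and for lambda not in the closure, (M - lambda I) has bounded inverse (the diagonal entries 1/(d_n - lambda) are bounded). For our sequence d_n = 35 * 7^(-n), n = 1, 2, 3, ...:
  - {d_n} = {35 * 7^(-n) : n ≥ 1}; the only limit point is 0
  - closure = {35 * 7^(-n) : n ≥ 1} ∪ {0}
For the norm: a diagonal operator has ||M|| = sup_n |d_n|. Here d_n = 35 * 7^(-n) is positive and decreasing, so sup_n |d_n| = d_1 = 35/7 = 5. So ||M|| = 5.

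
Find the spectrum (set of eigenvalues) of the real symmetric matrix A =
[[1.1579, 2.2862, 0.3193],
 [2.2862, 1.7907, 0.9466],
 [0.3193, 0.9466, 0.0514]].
sigma(A) ≈ {-1, 0, 4}

A is real symmetric, so its spectrum consists of real eigenvalues. Expanding the characteristic polynomial of the displayed matrix gives
  det(λ I - A) = p(λ) = λ^3 + (-3)λ^2 + (-4)λ + (0).
Solving p(λ) = 0 yields eigenvalues ≈ -1, 0, 4. (A is shown rounded to 4 decimals, so these recover the underlying integer eigenvalues to within that precision.)
Verification: the trace of A = 3 equals the sum of eigenvalues 3, and det(A) ≈ -0.0002 matches the eigenvalue product 0.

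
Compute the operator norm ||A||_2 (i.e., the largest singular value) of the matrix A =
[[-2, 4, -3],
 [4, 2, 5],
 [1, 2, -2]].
||A||_2 ≈ 7.4441 (= sqrt(largest eigenvalue of A^T A))

||A||_2 = sigma_max(A) = sqrt(lambda_max(A^T A)). Form the symmetric matrix M = A^T A =
[[21, 2, 24],
 [2, 24, -6],
 [24, -6, 38]].
Its characteristic polynomial (trace, sum of principal 2x2 minors, determinant of M give the coefficients) is
  p(λ) = det(λ I - M) = λ^3 - 83λ^2 + 1598λ - 3844.
No integer candidate from the rational root theorem (±divisors of 3844) is a root, so the roots are irrational. The cubic discriminant is Δ = 1255594932 > 0, so there are three distinct real roots. p(2) = -972 and p(3) = 230 have opposite signs, so a root lies in (2, 3); Newton's method refines it to λ ≈ 2.7986. p(24) = 524 and p(25) = -144 have opposite signs, so a root lies in (24, 25); Newton's method refines it to λ ≈ 24.7867. p(55) = -654 and p(56) = 972 have opposite signs, so a root lies in (55, 56); Newton's method refines it to λ ≈ 55.4147. Check (Vieta): the three roots sum to 83, matching tr M = 83.
So the eigenvalues of A^T A are ≈ 2.7986, 24.7867, 55.4147 (all ≥ 0, as they must be for A^T A). The largest is λ_max ≈ 55.4147, hence ||A||_2 = sqrt(λ_max) ≈ 7.4441.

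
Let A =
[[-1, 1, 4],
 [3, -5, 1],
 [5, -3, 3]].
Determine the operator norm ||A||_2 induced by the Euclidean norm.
||A||_2 ≈ 8.4996 (= sqrt(largest eigenvalue of A^T A))

||A||_2 = sigma_max(A) = sqrt(lambda_max(A^T A)). Form the symmetric matrix M = A^T A =
[[35, -31, 14],
 [-31, 35, -10],
 [14, -10, 26]].
Its characteristic polynomial (trace, sum of principal 2x2 minors, determinant of M give the coefficients) is
  p(λ) = det(λ I - M) = λ^3 - 96λ^2 + 1788λ - 5184.
No integer candidate from the rational root theorem (±divisors of 5184) is a root, so the roots are irrational. The cubic discriminant is Δ = 3543830784 > 0, so there are three distinct real roots. p(3) = -657 and p(4) = 496 have opposite signs, so a root lies in (3, 4); Newton's method refines it to λ ≈ 3.5515. p(20) = 176 and p(21) = -711 have opposite signs, so a root lies in (20, 21); Newton's method refines it to λ ≈ 20.2048. p(72) = -864 and p(73) = 2773 have opposite signs, so a root lies in (72, 73); Newton's method refines it to λ ≈ 72.2437. Check (Vieta): the three roots sum to 96, matching tr M = 96.
So the eigenvalues of A^T A are ≈ 3.5515, 20.2048, 72.2437 (all ≥ 0, as they must be for A^T A). The largest is λ_max ≈ 72.2437, hence ||A||_2 = sqrt(λ_max) ≈ 8.4996.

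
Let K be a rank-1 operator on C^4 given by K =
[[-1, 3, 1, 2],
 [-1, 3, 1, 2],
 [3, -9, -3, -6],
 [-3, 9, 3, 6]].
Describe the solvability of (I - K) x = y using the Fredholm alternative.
(I - K) is invertible (det(I - K) = -4 ≠ 0), so for every y in C^4 the equation (I - K) x = y has a unique solution.

K has rank 1, so it is an outer product K = u v^T: every row of K is a multiple of one row vector. Reading off the entries, u = (-1, -1, 3, -3) and v = (1, -3, -1, -2) (row i of K equals u_i·v^T). A rank-one matrix u v^T satisfies K u = u (v·u) and kills the (3)-dimensional subspace v^⊥, so its characteristic polynomial is lambda^3 (lambda - v·u) with v·u = tr K = 5. Hence the eigenvalues of I - K are 1 (multiplicity 3) and 1 - (5) = -4, so det(I - K) = -4. (Direct check: I - K =
[[2, -3, -1, -2],
 [1, -2, -1, -2],
 [-3, 9, 4, 6],
 [3, -9, -3, -5]]
has determinant -4.) The finite-dimensional Fredholm alternative says: either (I - K) is invertible, or ker(I - K) ≠ {0} and then range(I - K) = ker((I - K)^*)^⊥, with dim ker(I - K) = dim ker((I - K)^*). Since det(I - K) ≠ 0, 1 is not an eigenvalue of K and ker(I - K) = {0}, so we are in the first case: for every y there is a unique x = (I - K)^(-1) y. Explicitly, by the Sherman–Morrison formula, (I - u v^T)^(-1) = I + u v^T/(1 - v·u), i.e. (I - K)^(-1) = I + K/(-4).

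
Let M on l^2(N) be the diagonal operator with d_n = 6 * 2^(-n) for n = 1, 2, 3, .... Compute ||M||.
||M|| = 3 (attained at n = 1)

For M diagonal, ||M|| = sup_n |d_n|. The sequence d_n = 6 * 2^(-n) is positive and strictly decreasing (ratio 2^(-1) < 1), so the supremum is d_1 = 6/2 = 3. Hence ||M|| = 3.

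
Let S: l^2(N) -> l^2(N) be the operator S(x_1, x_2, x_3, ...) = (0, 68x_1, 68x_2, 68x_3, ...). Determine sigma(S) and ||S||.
sigma(S) = closed disk {z in C : |z| ≤ 68}; ||S|| = 68

Note S = 68·U where U is the unit right shift (U x)_k = x_{k-1} (with x_0 := 0); so ||S|| = 68||U|| and sigma(S) = 68·sigma(U). ||S x||^2 = sum_{k≥1} |68x_k|^2 = 4624||x||^2, so ||S|| = 68 and sigma(S) ⊂ {|z| ≤ 68}. For any |lambda| < 68, the equation (S - lambda I) x = 0 forces x_1 = 0, then 68x_k = lambda x_{k+1} ⇒ x = 0, so S has no eigenvalues. But (S - lambda I) is not surjective for |lambda| < 68: solving (S - lambda I) x = e_1 would require x_n proportional to (lambda/68)^(-n), which is not in l^2. So every |lambda| < 68 lies in the residual spectrum. The boundary |lambda| = 68 is in the approximate point spectrum (the spectrum is closed). Hence sigma(S) is the closed disk of radius 68.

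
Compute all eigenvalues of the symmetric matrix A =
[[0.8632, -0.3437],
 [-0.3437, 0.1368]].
sigma(A) ≈ {0, 1}

A is real symmetric, so its spectrum consists of real eigenvalues. Expanding the characteristic polynomial of the displayed matrix gives
  det(λ I - A) = p(λ) = λ^2 + (-1)λ + (0).
Solving p(λ) = 0 yields eigenvalues ≈ 0, 1. (A is shown rounded to 4 decimals, so these recover the underlying integer eigenvalues to within that precision.)
Verification: the trace of A = 1 equals the sum of eigenvalues 1, and det(A) ≈ -0.0000 matches the eigenvalue product 0.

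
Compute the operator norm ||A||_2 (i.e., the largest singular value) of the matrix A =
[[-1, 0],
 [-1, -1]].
||A||_2 = sqrt((3 + sqrt(5))/2) ≈ 1.618 (= sqrt(largest eigenvalue of A^T A))

||A||_2 = sigma_max(A) = sqrt(lambda_max(A^T A)). Form the symmetric matrix M = A^T A =
[[2, 1],
 [1, 1]].
Its characteristic polynomial (trace, determinant of M give the coefficients) is
  p(λ) = det(λ I - M) = λ^2 - 3λ + 1.
For λ^2 - 3λ + 1 the discriminant is 5. It is nonnegative but not a perfect square, so the roots are real and irrational: λ = (3 ± sqrt(5))/2 ≈ 2.618, 0.382.
So the eigenvalues of A^T A are ≈ 0.382, 2.618 (all ≥ 0, as they must be for A^T A). The largest is λ_max = (3 + sqrt(5))/2 ≈ 2.618, hence ||A||_2 = sqrt(λ_max) = sqrt((3 + sqrt(5))/2) ≈ 1.618.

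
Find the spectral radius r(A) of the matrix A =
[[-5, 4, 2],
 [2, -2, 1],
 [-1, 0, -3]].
r(A) ≈ 6.4709

The eigenvalues of A are the roots of its characteristic polynomial. With M = A (coefficients from the trace, the sum of principal 2x2 minors, and det A):
  p(λ) = det(λ I - M) = λ^3 + 10λ^2 + 25λ + 14.
No integer candidate from the rational root theorem (±divisors of 14) is a root, so the roots are irrational. The cubic discriminant is Δ = 1708 > 0, so there are three distinct real roots. p(-7) = -14 and p(-6) = 8 have opposite signs, so a root lies in (-7, -6); Newton's method refines it to λ ≈ -6.4709. p(-3) = 2 and p(-2) = -4 have opposite signs, so a root lies in (-3, -2); Newton's method refines it to λ ≈ -2.7393. p(-1) = -2 and p(0) = 14 have opposite signs, so a root lies in (-1, 0); Newton's method refines it to λ ≈ -0.7898. Check (Vieta): the three roots sum to -10, matching tr M = -10.
Thus the eigenvalues (to 4 decimals) are -6.4709 (modulus 6.4709); -2.7393 (modulus 2.7393); -0.7898 (modulus 0.7898). The spectral radius is the largest modulus: r(A) ≈ 6.4709. (Cross-check: r(A) ≤ ||A||_2 ≈ 7.1485; equality holds whenever A is normal, though it can also hold for some non-normal A.)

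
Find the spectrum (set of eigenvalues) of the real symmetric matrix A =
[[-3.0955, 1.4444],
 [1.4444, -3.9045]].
sigma(A) ≈ {-5, -2}

A is real symmetric, so its spectrum consists of real eigenvalues. Expanding the characteristic polynomial of the displayed matrix gives
  det(λ I - A) = p(λ) = λ^2 + (7)λ + (10).
Solving p(λ) = 0 yields eigenvalues ≈ -5, -2. (A is shown rounded to 4 decimals, so these recover the underlying integer eigenvalues to within that precision.)
Verification: the trace of A = -7 equals the sum of eigenvalues -7, and det(A) ≈ 10.0001 matches the eigenvalue product 10.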